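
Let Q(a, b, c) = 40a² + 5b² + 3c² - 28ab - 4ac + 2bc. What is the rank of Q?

Write A = [[40, -14, -2], [-14, 5, 1], [-2, 1, 3]].
Row-reducing A symmetrically gives the diagonal entries 40, 1/10, 2.
That gives 3 positive pivots.
The rank is the number of nonzero pivots: 3.

3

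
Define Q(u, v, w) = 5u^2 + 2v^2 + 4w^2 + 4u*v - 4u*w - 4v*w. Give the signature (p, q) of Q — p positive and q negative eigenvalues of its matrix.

The symmetric matrix is A = [[5, 2, -2], [2, 2, -2], [-2, -2, 4]].
Row-reducing A symmetrically gives the diagonal entries 5, 6/5, 2.
So there are 3 positive pivots.

(3, 0)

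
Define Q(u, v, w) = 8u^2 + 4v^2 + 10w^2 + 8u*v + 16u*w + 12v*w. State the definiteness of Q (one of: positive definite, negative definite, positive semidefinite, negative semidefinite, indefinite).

Write A = [[8, 4, 8], [4, 4, 6], [8, 6, 10]].
Congruent diagonalization of A (simultaneous row and column reduction) yields pivots 8, 2, 0.
Counting signs: 2 positive, 1 zero.
Hence Q is positive semidefinite.

positive semidefinite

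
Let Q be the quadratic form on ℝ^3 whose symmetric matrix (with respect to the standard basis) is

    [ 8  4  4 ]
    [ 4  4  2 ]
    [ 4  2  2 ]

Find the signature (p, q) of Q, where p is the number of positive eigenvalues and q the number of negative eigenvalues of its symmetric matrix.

Row-reducing A symmetrically gives the diagonal entries 8, 2, 0.
Counting signs: 2 positive, 1 zero.

(2, 0)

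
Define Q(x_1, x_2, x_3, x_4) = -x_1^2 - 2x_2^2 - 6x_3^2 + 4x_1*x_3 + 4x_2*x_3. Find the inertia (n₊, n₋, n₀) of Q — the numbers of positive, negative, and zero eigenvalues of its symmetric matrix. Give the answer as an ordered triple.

(0, 2, 2)

Write A = [[-1, 0, 2, 0], [0, -2, 2, 0], [2, 2, -6, 0], [0, 0, 0, 0]].
Applying the same elementary operations to the rows and columns of A produces a congruent diagonal matrix with entries -1, -2, 0, 0.
That gives 2 negative, 2 zero pivots.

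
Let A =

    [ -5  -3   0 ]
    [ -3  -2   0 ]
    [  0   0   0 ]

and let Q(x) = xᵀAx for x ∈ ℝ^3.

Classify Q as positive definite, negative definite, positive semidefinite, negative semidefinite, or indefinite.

negative semidefinite

Symmetric row and column elimination reduces A to a congruent diagonal form with pivots -5, -1/5, 0.
Counting signs: 2 negative, 1 zero.
Hence Q is negative semidefinite.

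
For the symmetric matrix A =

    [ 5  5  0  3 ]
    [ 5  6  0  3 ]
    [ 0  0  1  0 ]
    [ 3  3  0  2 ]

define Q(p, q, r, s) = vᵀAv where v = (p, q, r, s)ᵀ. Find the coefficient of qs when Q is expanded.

The coefficient of qs is A[2,4] + A[4,2] = 2·3 = 6.

6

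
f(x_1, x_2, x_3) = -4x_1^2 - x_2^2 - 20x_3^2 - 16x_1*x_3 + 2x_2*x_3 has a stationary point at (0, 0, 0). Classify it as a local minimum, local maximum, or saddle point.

local maximum

The Hessian at the origin is H = [[-8, 0, -16], [0, -2, 2], [-16, 2, -40]].
Symmetric row and column elimination reduces H to a congruent diagonal form with pivots -8, -2, -6.
Counting signs: 3 negative.
H is negative definite, so the origin is a strict local maximum.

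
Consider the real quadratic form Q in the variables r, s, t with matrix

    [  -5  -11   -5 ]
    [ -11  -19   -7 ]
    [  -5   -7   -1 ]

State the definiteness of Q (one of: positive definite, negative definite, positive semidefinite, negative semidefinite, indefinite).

indefinite

Applying the same elementary operations to the rows and columns of A produces a congruent diagonal matrix with entries -5, 26/5, 12/13.
Counting signs: 2 positive, 1 negative.
Hence Q is indefinite.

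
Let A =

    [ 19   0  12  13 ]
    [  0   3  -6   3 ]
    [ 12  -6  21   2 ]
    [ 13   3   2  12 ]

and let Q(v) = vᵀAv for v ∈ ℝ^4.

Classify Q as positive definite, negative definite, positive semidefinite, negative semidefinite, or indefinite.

positive definite

Leading principal minors: Δ_1 = 19, Δ_2 = 57, Δ_3 = 81, Δ_4 = 6.
All leading principal minors are positive, so by Sylvester's criterion Q is positive definite.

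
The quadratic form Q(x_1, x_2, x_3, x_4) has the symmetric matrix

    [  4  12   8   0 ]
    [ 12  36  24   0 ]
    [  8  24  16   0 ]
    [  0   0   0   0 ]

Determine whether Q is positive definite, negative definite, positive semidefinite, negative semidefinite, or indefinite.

Row-reducing A symmetrically gives the diagonal entries 4, 0, 0, 0.
So there are 1 positive, 3 zero pivots.
Hence Q is positive semidefinite.

positive semidefinite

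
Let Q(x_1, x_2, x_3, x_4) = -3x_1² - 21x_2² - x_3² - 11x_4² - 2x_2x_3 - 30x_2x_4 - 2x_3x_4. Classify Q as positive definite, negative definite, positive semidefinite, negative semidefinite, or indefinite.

The symmetric matrix of Q is A = [[-3, 0, 0, 0], [0, -21, -1, -15], [0, -1, -1, -1], [0, -15, -1, -11]].
Leading principal minors: Δ_1 = -3, Δ_2 = 63, Δ_3 = -60, Δ_4 = 12.
The signs alternate starting with Δ_1 < 0, so by Sylvester's criterion Q is negative definite.

negative definite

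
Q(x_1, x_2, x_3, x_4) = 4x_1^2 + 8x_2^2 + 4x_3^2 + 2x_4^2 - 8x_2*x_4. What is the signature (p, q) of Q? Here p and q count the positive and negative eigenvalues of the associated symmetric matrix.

(3, 0)

Write A = [[4, 0, 0, 0], [0, 8, 0, -4], [0, 0, 4, 0], [0, -4, 0, 2]].
Symmetric row and column elimination reduces A to a congruent diagonal form with pivots 4, 8, 4, 0.
That gives 3 positive, 1 zero pivots.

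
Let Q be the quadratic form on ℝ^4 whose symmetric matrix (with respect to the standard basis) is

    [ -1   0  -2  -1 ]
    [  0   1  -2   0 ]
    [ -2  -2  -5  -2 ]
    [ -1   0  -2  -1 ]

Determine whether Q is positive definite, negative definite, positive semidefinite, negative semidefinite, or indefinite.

Row-reducing A symmetrically gives the diagonal entries -1, 1, -5, 0.
Counting signs: 1 positive, 2 negative, 1 zero.
Hence Q is indefinite.

indefinite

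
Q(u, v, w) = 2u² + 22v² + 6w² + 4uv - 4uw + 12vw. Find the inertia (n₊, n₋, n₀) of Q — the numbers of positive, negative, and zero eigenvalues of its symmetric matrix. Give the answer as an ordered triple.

(3, 0, 0)

The associated matrix is A = [[2, 2, -2], [2, 22, 6], [-2, 6, 6]].
Congruent diagonalization of A (simultaneous row and column reduction) yields pivots 2, 20, 4/5.
That gives 3 positive pivots.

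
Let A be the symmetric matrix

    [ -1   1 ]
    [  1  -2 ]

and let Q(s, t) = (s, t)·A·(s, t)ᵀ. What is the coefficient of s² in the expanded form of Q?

The coefficient of s² is the diagonal entry A[1,1] = -1.

-1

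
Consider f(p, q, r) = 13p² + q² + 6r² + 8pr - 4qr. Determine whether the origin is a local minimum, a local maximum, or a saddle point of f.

The Hessian at the origin is H = [[26, 0, 8], [0, 2, -4], [8, -4, 12]].
Symmetric row and column elimination reduces H to a congruent diagonal form with pivots 26, 2, 20/13.
So there are 3 positive pivots.
H is positive definite, so the origin is a strict local minimum.

local minimum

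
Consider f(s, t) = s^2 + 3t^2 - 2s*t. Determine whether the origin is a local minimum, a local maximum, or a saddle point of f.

local minimum

The Hessian at the origin is H = [[2, -2], [-2, 6]].
det H = 2·6 − (-2)² = 8 > 0 and H[1,1] = 2 > 0, so H is positive definite.
Therefore the origin is a local minimum.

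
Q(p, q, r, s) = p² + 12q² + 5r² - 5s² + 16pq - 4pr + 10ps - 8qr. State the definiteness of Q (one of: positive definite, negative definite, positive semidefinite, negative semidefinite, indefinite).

indefinite

The associated matrix is A = [[1, 8, -2, 5], [8, 12, -4, 0], [-2, -4, 5, 0], [5, 0, 0, -5]].
Applying the same elementary operations to the rows and columns of A produces a congruent diagonal matrix with entries 1, -52, 49/13, 30/49.
Counting signs: 3 positive, 1 negative.
Hence Q is indefinite.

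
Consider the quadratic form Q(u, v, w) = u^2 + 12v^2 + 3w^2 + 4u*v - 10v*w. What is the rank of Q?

3

The symmetric matrix is A = [[1, 2, 0], [2, 12, -5], [0, -5, 3]].
Congruent diagonalization of A (simultaneous row and column reduction) yields pivots 1, 8, -1/8.
Counting signs: 2 positive, 1 negative.
The rank is the number of nonzero pivots: 3.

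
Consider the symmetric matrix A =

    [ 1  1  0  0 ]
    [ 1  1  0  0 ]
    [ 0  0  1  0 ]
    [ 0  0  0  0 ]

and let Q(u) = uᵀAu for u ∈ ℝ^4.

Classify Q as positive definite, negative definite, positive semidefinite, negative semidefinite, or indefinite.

positive semidefinite

Applying the same elementary operations to the rows and columns of A produces a congruent diagonal matrix with entries 1, 0, 1, 0.
So there are 2 positive, 2 zero pivots.
Hence Q is positive semidefinite.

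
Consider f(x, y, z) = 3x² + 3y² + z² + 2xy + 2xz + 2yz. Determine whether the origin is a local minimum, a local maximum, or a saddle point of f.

local minimum

The Hessian at the origin is H = [[6, 2, 2], [2, 6, 2], [2, 2, 2]].
An LDLᵀ factorisation of H has diagonal entries 6, 16/3, 1.
That gives 3 positive pivots.
H is positive definite, so the origin is a strict local minimum.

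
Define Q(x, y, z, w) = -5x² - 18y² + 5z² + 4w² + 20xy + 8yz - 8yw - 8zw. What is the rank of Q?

4

The associated matrix is A = [[-5, 10, 0, 0], [10, -18, 4, -4], [0, 4, 5, -4], [0, -4, -4, 4]].
An LDLᵀ factorisation of A has diagonal entries -5, 2, -3, 4/3.
So there are 2 positive, 2 negative pivots.
The rank is the number of nonzero pivots: 4.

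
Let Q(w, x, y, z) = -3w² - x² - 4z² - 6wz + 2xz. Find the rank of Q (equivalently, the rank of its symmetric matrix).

2

The associated matrix is A = [[-3, 0, 0, -3], [0, -1, 0, 1], [0, 0, 0, 0], [-3, 1, 0, -4]].
Row-reducing A symmetrically gives the diagonal entries -3, -1, 0, 0.
Counting signs: 2 negative, 2 zero.
The rank is the number of nonzero pivots: 2.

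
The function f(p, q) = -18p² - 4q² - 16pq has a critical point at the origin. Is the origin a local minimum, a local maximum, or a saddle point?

The Hessian at the origin is H = [[-36, -16], [-16, -8]].
det H = -36·-8 − (-16)² = 32 > 0 and H[1,1] = -36 < 0, so H is negative definite.
Therefore the origin is a local maximum.

local maximum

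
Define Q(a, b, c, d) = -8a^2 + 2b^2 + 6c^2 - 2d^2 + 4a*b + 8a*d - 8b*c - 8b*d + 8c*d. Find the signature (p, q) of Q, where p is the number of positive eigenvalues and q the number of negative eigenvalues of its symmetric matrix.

Write A = [[-8, 2, 0, 4], [2, 2, -4, -4], [0, -4, 6, 4], [4, -4, 4, -2]].
An LDLᵀ factorisation of A has diagonal entries -8, 5/2, -2/5, -2.
That gives 1 positive, 3 negative pivots.

(1, 3)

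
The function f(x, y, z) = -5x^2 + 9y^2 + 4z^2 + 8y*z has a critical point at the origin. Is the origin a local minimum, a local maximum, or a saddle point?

The Hessian at the origin is H = [[-10, 0, 0], [0, 18, 8], [0, 8, 8]].
Applying the same elementary operations to the rows and columns of H produces a congruent diagonal matrix with entries -10, 18, 40/9.
That gives 2 positive, 1 negative pivots.
H is indefinite, so the origin is a saddle point.

saddle point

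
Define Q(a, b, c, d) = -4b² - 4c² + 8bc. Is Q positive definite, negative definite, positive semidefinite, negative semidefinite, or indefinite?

negative semidefinite

Write A = [[0, 0, 0, 0], [0, -4, 4, 0], [0, 4, -4, 0], [0, 0, 0, 0]].
Symmetric row and column elimination reduces A to a congruent diagonal form with pivots 0, -4, 0, 0.
So there are 1 negative, 3 zero pivots.
Hence Q is negative semidefinite.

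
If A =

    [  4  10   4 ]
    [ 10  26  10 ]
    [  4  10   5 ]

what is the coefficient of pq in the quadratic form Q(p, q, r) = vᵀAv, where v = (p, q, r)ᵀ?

20

The coefficient of pq is A[1,2] + A[2,1] = 2·10 = 20.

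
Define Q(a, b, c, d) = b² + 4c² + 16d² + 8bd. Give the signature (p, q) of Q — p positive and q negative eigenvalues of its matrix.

The symmetric matrix is A = [[0, 0, 0, 0], [0, 1, 0, 4], [0, 0, 4, 0], [0, 4, 0, 16]].
Applying the same elementary operations to the rows and columns of A produces a congruent diagonal matrix with entries 0, 1, 4, 0.
That gives 2 positive, 2 zero pivots.

(2, 0)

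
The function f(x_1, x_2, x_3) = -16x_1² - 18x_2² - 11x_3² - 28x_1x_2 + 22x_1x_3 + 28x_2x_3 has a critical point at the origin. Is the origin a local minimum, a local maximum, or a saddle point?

local maximum

The Hessian at the origin is H = [[-32, -28, 22], [-28, -36, 28], [22, 28, -22]].
Row-reducing H symmetrically gives the diagonal entries -32, -23/2, -5/23.
So there are 3 negative pivots.
H is negative definite, so the origin is a strict local maximum.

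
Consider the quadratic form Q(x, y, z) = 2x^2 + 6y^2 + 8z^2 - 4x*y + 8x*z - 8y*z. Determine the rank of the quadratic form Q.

The symmetric matrix is A = [[2, -2, 4], [-2, 6, -4], [4, -4, 8]].
Row-reducing A symmetrically gives the diagonal entries 2, 4, 0.
That gives 2 positive, 1 zero pivots.
The rank is the number of nonzero pivots: 2.

2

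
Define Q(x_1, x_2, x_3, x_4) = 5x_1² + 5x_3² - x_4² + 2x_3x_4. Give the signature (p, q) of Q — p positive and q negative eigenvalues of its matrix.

(2, 1)

The associated matrix is A = [[5, 0, 0, 0], [0, 0, 0, 0], [0, 0, 5, 1], [0, 0, 1, -1]].
Symmetric row and column elimination reduces A to a congruent diagonal form with pivots 5, 0, 5, -6/5.
That gives 2 positive, 1 negative, 1 zero pivots.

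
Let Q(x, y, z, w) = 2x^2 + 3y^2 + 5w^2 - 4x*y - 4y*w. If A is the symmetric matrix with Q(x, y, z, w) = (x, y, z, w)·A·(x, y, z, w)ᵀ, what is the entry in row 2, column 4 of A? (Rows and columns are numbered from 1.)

The coefficient of y·w in Q is -4. For a symmetric A this equals A[2,4] + A[4,2] = 2·A[2,4].
So A[2,4] = -4/2 = -2.

-2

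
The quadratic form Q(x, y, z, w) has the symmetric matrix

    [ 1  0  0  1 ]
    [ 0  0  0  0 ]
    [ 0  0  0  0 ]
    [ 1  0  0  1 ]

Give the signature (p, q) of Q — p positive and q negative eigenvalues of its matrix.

(1, 0)

Congruent diagonalization of A (simultaneous row and column reduction) yields pivots 1, 0, 0, 0.
So there are 1 positive, 3 zero pivots.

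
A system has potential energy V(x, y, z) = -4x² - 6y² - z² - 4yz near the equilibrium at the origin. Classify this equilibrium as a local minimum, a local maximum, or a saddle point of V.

The Hessian at the origin is H = [[-8, 0, 0], [0, -12, -4], [0, -4, -2]].
An LDLᵀ factorisation of H has diagonal entries -8, -12, -2/3.
Counting signs: 3 negative.
H is negative definite, so the origin is a strict local maximum.

local maximum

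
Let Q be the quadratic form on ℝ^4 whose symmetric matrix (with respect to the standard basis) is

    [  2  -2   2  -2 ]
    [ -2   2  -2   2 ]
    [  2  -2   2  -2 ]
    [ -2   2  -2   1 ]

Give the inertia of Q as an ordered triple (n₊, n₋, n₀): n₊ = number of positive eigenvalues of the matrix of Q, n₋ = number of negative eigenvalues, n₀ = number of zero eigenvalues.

(1, 1, 2)

Congruent diagonalization of A (simultaneous row and column reduction) yields pivots 2, 0, 0, -1.
So there are 1 positive, 1 negative, 2 zero pivots.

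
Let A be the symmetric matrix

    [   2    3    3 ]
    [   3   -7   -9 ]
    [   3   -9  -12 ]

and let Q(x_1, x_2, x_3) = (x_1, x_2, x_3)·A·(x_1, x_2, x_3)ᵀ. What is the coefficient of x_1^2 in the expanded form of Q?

2

The coefficient of x_1^2 is the diagonal entry A[1,1] = 2.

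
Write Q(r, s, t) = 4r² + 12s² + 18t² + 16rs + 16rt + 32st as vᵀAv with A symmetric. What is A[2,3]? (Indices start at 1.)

The coefficient of s·t in Q is 32. For a symmetric A this equals A[2,3] + A[3,2] = 2·A[2,3].
So A[2,3] = 32/2 = 16.

16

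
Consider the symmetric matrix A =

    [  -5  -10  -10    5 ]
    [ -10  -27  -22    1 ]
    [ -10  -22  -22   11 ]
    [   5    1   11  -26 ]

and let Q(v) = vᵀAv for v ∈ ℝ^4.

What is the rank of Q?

Row-reducing A symmetrically gives the diagonal entries -5, -7, -10/7, -1/2.
That gives 4 negative pivots.
The rank is the number of nonzero pivots: 4.

4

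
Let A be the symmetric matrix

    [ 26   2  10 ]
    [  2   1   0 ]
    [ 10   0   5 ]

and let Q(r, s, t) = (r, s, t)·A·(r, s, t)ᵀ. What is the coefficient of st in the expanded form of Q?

The coefficient of st is A[2,3] + A[3,2] = 2·0 = 0.

0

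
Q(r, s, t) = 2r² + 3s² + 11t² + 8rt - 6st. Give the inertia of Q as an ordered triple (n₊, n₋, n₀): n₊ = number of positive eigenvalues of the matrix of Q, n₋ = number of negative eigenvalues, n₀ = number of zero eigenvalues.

Write A = [[2, 0, 4], [0, 3, -3], [4, -3, 11]].
Symmetric row and column elimination reduces A to a congruent diagonal form with pivots 2, 3, 0.
So there are 2 positive, 1 zero pivots.

(2, 0, 1)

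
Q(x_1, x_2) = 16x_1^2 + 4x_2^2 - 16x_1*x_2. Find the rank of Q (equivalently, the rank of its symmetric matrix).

1

Write A = [[16, -8], [-8, 4]].
Applying the same elementary operations to the rows and columns of A produces a congruent diagonal matrix with entries 16, 0.
So there are 1 positive, 1 zero pivots.
The rank is the number of nonzero pivots: 1.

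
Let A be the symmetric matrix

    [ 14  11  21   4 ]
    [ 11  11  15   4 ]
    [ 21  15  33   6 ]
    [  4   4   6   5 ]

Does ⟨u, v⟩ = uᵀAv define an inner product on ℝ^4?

Row-reducing A symmetrically gives the diagonal entries 14, 33/14, 6/11, 3.
Counting signs: 4 positive.
Hence Q is positive definite.
⟨·,·⟩ is an inner product exactly when A is positive definite.

yes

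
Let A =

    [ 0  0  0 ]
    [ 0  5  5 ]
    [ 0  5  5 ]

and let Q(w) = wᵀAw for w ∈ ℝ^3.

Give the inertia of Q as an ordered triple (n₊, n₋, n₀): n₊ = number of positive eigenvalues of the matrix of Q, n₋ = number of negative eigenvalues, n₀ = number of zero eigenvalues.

Symmetric row and column elimination reduces A to a congruent diagonal form with pivots 0, 5, 0.
Counting signs: 1 positive, 2 zero.

(1, 0, 2)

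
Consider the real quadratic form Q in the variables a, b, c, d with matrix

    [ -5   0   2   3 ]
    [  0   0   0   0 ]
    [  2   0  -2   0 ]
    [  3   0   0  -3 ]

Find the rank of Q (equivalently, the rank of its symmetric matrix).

Congruent diagonalization of A (simultaneous row and column reduction) yields pivots -5, 0, -6/5, 0.
That gives 2 negative, 2 zero pivots.
The rank is the number of nonzero pivots: 2.

2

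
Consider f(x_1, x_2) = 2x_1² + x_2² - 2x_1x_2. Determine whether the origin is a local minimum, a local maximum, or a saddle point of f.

local minimum

The Hessian at the origin is H = [[4, -2], [-2, 2]].
det H = 4·2 − (-2)² = 4 > 0 and H[1,1] = 4 > 0, so H is positive definite.
Therefore the origin is a local minimum.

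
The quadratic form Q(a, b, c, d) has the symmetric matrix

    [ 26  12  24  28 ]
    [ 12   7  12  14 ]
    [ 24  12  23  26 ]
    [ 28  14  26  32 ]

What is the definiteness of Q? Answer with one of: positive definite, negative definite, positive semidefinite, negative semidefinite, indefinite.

Row-reducing A symmetrically gives the diagonal entries 26, 19/13, 5/19, 0.
Counting signs: 3 positive, 1 zero.
Hence Q is positive semidefinite.

positive semidefinite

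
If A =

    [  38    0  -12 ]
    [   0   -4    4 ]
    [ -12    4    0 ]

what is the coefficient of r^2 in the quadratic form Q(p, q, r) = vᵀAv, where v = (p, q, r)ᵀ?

The coefficient of r^2 is the diagonal entry A[3,3] = 0.

0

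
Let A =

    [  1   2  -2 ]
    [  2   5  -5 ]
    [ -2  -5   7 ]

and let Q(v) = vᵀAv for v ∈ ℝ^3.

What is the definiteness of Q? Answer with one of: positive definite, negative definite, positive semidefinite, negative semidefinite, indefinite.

Leading principal minors: Δ_1 = 1, Δ_2 = 1, Δ_3 = 2.
All leading principal minors are positive, so by Sylvester's criterion Q is positive definite.

positive definite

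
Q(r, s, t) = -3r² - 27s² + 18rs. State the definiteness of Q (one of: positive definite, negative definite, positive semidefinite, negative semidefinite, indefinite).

negative semidefinite

The symmetric matrix is A = [[-3, 9, 0], [9, -27, 0], [0, 0, 0]].
Applying the same elementary operations to the rows and columns of A produces a congruent diagonal matrix with entries -3, 0, 0.
That gives 1 negative, 2 zero pivots.
Hence Q is negative semidefinite.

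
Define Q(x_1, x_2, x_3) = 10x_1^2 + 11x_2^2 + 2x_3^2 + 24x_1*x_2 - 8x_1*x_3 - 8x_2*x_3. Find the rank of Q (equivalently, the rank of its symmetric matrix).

3

Write A = [[10, 12, -4], [12, 11, -4], [-4, -4, 2]].
Applying the same elementary operations to the rows and columns of A produces a congruent diagonal matrix with entries 10, -17/5, 10/17.
Counting signs: 2 positive, 1 negative.
The rank is the number of nonzero pivots: 3.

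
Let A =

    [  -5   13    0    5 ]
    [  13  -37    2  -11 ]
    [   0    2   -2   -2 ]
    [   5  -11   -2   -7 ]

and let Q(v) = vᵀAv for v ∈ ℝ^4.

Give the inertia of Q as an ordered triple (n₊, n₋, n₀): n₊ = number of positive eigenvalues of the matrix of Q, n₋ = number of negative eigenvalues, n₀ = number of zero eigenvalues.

(0, 3, 1)

Symmetric row and column elimination reduces A to a congruent diagonal form with pivots -5, -16/5, -3/4, 0.
So there are 3 negative, 1 zero pivots.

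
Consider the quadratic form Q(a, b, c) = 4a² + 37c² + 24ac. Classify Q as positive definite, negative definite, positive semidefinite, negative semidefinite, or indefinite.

positive semidefinite

The associated matrix is A = [[4, 0, 12], [0, 0, 0], [12, 0, 37]].
Symmetric row and column elimination reduces A to a congruent diagonal form with pivots 4, 0, 1.
Counting signs: 2 positive, 1 zero.
Hence Q is positive semidefinite.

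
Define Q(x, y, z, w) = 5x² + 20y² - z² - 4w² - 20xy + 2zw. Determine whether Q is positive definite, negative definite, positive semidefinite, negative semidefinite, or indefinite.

The symmetric matrix is A = [[5, -10, 0, 0], [-10, 20, 0, 0], [0, 0, -1, 1], [0, 0, 1, -4]].
Symmetric row and column elimination reduces A to a congruent diagonal form with pivots 5, 0, -1, -3.
Counting signs: 1 positive, 2 negative, 1 zero.
Hence Q is indefinite.

indefinite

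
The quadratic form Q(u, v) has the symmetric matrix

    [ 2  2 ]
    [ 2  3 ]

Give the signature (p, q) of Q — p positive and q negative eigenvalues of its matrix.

(2, 0)

Applying the same elementary operations to the rows and columns of A produces a congruent diagonal matrix with entries 2, 1.
Counting signs: 2 positive.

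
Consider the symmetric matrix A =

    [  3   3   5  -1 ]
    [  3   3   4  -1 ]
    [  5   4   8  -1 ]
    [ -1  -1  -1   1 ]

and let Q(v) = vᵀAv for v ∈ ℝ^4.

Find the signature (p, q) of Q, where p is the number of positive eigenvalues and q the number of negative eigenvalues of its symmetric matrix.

By Sylvester's law of inertia any congruent diagonalization of A has 3 positive, 1 negative and 0 zero entries.

(3, 1)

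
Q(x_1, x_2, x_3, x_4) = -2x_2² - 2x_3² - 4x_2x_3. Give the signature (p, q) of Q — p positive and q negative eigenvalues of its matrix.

(0, 1)

The associated matrix is A = [[0, 0, 0, 0], [0, -2, -2, 0], [0, -2, -2, 0], [0, 0, 0, 0]].
Congruent diagonalization of A (simultaneous row and column reduction) yields pivots 0, -2, 0, 0.
So there are 1 negative, 3 zero pivots.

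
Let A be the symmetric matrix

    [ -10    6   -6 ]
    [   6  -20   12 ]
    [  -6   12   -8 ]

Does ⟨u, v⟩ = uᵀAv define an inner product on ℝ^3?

Leading principal minors: Δ_1 = -10, Δ_2 = 164, Δ_3 = -16.
The signs alternate starting with Δ_1 < 0, so by Sylvester's criterion Q is negative definite.
⟨·,·⟩ is an inner product exactly when A is positive definite.

no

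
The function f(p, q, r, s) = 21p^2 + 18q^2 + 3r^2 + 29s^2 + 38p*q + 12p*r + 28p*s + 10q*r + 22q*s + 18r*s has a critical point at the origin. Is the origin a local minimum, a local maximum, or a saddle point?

The Hessian at the origin is H = [[42, 38, 12, 28], [38, 36, 10, 22], [12, 10, 6, 18], [28, 22, 18, 58]].
Congruent diagonalization of H (simultaneous row and column reduction) yields pivots 42, 34/21, 36/17, 4/9.
Counting signs: 4 positive.
H is positive definite, so the origin is a strict local minimum.

local minimum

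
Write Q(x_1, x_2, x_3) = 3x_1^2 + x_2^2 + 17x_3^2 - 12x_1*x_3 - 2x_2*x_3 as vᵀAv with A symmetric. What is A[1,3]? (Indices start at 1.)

-6

The coefficient of x_1·x_3 in Q is -12. For a symmetric A this equals A[1,3] + A[3,1] = 2·A[1,3].
So A[1,3] = -12/2 = -6.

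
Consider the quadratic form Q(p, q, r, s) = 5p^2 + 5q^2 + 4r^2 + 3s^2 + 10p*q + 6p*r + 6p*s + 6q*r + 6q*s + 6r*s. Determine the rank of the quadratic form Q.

3

The symmetric matrix is A = [[5, 5, 3, 3], [5, 5, 3, 3], [3, 3, 4, 3], [3, 3, 3, 3]].
Row-reducing A symmetrically gives the diagonal entries 5, 0, 11/5, 6/11.
Counting signs: 3 positive, 1 zero.
The rank is the number of nonzero pivots: 3.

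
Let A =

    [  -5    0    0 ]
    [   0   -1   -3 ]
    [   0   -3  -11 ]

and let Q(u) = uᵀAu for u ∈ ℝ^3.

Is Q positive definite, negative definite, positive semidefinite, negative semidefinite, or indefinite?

Leading principal minors: Δ_1 = -5, Δ_2 = 5, Δ_3 = -10.
The signs alternate starting with Δ_1 < 0, so by Sylvester's criterion Q is negative definite.

negative definite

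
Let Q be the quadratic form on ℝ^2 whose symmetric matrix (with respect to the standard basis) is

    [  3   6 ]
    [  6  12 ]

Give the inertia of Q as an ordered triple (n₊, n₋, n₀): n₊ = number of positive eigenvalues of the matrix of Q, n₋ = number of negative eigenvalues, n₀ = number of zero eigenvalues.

Applying the same elementary operations to the rows and columns of A produces a congruent diagonal matrix with entries 3, 0.
That gives 1 positive, 1 zero pivots.

(1, 0, 1)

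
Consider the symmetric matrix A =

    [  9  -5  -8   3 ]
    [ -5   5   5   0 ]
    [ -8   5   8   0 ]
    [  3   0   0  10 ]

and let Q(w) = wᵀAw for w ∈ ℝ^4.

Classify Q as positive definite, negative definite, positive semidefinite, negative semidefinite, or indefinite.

Leading principal minors: Δ_1 = 9, Δ_2 = 20, Δ_3 = 15, Δ_4 = 15.
All leading principal minors are positive, so by Sylvester's criterion Q is positive definite.

positive definite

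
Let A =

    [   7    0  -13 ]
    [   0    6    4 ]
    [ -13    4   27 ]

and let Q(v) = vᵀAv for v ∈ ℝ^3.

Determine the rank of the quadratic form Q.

3

Applying the same elementary operations to the rows and columns of A produces a congruent diagonal matrix with entries 7, 6, 4/21.
Counting signs: 3 positive.
The rank is the number of nonzero pivots: 3.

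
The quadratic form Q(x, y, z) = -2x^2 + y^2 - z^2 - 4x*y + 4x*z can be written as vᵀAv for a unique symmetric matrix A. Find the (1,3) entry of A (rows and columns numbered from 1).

2

The coefficient of x·z in Q is 4. For a symmetric A this equals A[1,3] + A[3,1] = 2·A[1,3].
So A[1,3] = 4/2 = 2.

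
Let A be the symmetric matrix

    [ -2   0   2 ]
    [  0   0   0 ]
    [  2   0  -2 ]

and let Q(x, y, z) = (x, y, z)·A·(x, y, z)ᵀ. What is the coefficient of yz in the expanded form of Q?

0

The coefficient of yz is A[2,3] + A[3,2] = 2·0 = 0.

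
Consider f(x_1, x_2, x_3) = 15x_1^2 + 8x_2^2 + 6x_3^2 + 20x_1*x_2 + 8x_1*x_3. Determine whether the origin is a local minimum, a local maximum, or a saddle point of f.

saddle point

The Hessian at the origin is H = [[30, 20, 8], [20, 16, 0], [8, 0, 12]].
Congruent diagonalization of H (simultaneous row and column reduction) yields pivots 30, 8/3, -4/5.
Counting signs: 2 positive, 1 negative.
H is indefinite, so the origin is a saddle point.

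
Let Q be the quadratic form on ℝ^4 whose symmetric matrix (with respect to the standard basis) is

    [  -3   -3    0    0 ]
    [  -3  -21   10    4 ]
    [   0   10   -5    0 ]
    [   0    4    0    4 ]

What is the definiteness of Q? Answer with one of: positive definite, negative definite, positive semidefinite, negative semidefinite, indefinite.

Congruent diagonalization of A (simultaneous row and column reduction) yields pivots -3, -18, 5/9, -4.
That gives 1 positive, 3 negative pivots.
Hence Q is indefinite.

indefinite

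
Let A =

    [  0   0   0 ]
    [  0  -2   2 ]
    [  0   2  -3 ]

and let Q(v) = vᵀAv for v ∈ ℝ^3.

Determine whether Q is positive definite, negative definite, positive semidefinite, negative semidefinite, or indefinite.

Symmetric row and column elimination reduces A to a congruent diagonal form with pivots 0, -2, -1.
So there are 2 negative, 1 zero pivots.
Hence Q is negative semidefinite.

negative semidefinite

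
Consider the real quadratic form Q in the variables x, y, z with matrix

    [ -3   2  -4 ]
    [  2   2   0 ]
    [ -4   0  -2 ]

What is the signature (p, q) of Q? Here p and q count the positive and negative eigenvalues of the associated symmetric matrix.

(2, 1)

Symmetric row and column elimination reduces A to a congruent diagonal form with pivots -3, 10/3, 6/5.
So there are 2 positive, 1 negative pivots.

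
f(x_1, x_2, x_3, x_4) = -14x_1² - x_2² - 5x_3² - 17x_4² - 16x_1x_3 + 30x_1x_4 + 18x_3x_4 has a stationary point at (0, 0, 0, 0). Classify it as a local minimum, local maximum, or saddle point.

local maximum

The Hessian at the origin is H = [[-28, 0, -16, 30], [0, -2, 0, 0], [-16, 0, -10, 18], [30, 0, 18, -34]].
An LDLᵀ factorisation of H has diagonal entries -28, -2, -6/7, -1.
Counting signs: 4 negative.
H is negative definite, so the origin is a strict local maximum.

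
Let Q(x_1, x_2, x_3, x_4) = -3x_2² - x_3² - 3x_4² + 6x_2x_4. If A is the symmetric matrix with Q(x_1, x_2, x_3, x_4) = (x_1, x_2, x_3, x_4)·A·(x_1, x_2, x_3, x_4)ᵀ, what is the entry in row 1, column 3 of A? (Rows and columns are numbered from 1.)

The coefficient of x_1·x_3 in Q is 0. For a symmetric A this equals A[1,3] + A[3,1] = 2·A[1,3].
So A[1,3] = 0/2 = 0.

0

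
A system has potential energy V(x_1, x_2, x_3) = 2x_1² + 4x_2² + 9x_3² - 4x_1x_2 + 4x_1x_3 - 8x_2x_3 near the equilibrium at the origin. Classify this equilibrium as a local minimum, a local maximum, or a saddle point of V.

The Hessian at the origin is H = [[4, -4, 4], [-4, 8, -8], [4, -8, 18]].
An LDLᵀ factorisation of H has diagonal entries 4, 4, 10.
That gives 3 positive pivots.
H is positive definite, so the origin is a strict local minimum.

local minimum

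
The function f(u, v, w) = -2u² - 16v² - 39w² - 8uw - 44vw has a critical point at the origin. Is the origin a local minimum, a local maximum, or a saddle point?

The Hessian at the origin is H = [[-4, 0, -8], [0, -32, -44], [-8, -44, -78]].
An LDLᵀ factorisation of H has diagonal entries -4, -32, -3/2.
Counting signs: 3 negative.
H is negative definite, so the origin is a strict local maximum.

local maximum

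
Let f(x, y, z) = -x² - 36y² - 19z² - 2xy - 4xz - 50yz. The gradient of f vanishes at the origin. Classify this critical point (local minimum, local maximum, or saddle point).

The Hessian at the origin is H = [[-2, -2, -4], [-2, -72, -50], [-4, -50, -38]].
Row-reducing H symmetrically gives the diagonal entries -2, -70, 8/35.
That gives 1 positive, 2 negative pivots.
H is indefinite, so the origin is a saddle point.

saddle point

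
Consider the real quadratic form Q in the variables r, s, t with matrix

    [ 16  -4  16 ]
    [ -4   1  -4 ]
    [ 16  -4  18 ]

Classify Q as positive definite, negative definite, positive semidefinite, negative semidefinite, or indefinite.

positive semidefinite

Applying the same elementary operations to the rows and columns of A produces a congruent diagonal matrix with entries 16, 0, 2.
Counting signs: 2 positive, 1 zero.
Hence Q is positive semidefinite.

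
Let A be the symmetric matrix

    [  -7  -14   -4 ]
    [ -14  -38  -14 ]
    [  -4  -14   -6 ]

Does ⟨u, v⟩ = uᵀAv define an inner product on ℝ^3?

Leading principal minors: Δ_1 = -7, Δ_2 = 70, Δ_3 = -8.
The signs alternate starting with Δ_1 < 0, so by Sylvester's criterion Q is negative definite.
⟨·,·⟩ is an inner product exactly when A is positive definite.

no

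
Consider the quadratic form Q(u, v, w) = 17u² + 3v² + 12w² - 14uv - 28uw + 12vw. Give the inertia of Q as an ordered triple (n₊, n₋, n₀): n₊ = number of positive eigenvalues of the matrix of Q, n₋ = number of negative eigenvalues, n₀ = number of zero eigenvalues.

Write A = [[17, -7, -14], [-7, 3, 6], [-14, 6, 12]].
Row-reducing A symmetrically gives the diagonal entries 17, 2/17, 0.
That gives 2 positive, 1 zero pivots.

(2, 0, 1)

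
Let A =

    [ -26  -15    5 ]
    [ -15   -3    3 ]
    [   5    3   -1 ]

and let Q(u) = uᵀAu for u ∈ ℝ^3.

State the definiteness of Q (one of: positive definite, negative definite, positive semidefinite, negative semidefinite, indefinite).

Row-reducing A symmetrically gives the diagonal entries -26, 147/26, -2/49.
That gives 1 positive, 2 negative pivots.
Hence Q is indefinite.

indefinite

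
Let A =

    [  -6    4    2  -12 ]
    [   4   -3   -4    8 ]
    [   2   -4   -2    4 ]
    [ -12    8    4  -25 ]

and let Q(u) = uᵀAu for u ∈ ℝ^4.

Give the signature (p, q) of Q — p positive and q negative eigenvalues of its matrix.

Symmetric row and column elimination reduces A to a congruent diagonal form with pivots -6, -1/3, 20, -1.
Counting signs: 1 positive, 3 negative.

(1, 3)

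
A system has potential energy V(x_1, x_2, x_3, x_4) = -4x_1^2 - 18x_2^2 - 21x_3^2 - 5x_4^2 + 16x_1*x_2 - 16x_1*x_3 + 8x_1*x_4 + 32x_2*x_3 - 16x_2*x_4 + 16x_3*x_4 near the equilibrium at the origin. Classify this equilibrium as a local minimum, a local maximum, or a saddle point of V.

local maximum

The Hessian at the origin is H = [[-8, 16, -16, 8], [16, -36, 32, -16], [-16, 32, -42, 16], [8, -16, 16, -10]].
Row-reducing H symmetrically gives the diagonal entries -8, -4, -10, -2.
So there are 4 negative pivots.
H is negative definite, so the origin is a strict local maximum.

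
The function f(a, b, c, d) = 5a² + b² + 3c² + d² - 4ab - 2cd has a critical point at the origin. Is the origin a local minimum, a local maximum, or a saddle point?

local minimum

The Hessian at the origin is H = [[10, -4, 0, 0], [-4, 2, 0, 0], [0, 0, 6, -2], [0, 0, -2, 2]].
Row-reducing H symmetrically gives the diagonal entries 10, 2/5, 6, 4/3.
So there are 4 positive pivots.
H is positive definite, so the origin is a strict local minimum.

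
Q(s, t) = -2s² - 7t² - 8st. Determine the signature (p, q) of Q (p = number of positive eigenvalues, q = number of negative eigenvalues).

Write A = [[-2, -4], [-4, -7]].
Row-reducing A symmetrically gives the diagonal entries -2, 1.
That gives 1 positive, 1 negative pivots.

(1, 1)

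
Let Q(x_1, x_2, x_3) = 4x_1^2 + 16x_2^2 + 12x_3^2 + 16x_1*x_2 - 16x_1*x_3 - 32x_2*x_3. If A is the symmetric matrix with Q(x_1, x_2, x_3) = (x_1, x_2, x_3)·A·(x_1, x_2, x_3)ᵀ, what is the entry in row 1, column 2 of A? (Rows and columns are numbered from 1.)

8

The coefficient of x_1·x_2 in Q is 16. For a symmetric A this equals A[1,2] + A[2,1] = 2·A[1,2].
So A[1,2] = 16/2 = 8.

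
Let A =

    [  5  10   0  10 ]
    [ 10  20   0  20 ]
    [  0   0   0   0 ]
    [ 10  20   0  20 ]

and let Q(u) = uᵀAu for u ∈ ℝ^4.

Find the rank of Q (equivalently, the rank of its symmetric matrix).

Row-reducing A symmetrically gives the diagonal entries 5, 0, 0, 0.
That gives 1 positive, 3 zero pivots.
The rank is the number of nonzero pivots: 1.

1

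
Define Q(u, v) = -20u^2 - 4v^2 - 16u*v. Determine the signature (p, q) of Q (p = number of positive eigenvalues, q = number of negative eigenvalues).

(0, 2)

The associated matrix is A = [[-20, -8], [-8, -4]].
An LDLᵀ factorisation of A has diagonal entries -20, -4/5.
That gives 2 negative pivots.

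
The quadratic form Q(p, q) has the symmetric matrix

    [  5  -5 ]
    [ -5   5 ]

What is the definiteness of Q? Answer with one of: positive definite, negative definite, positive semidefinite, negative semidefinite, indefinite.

positive semidefinite

For the 2×2 matrix [[5, -5], [-5, 5]]: det = 5·5 − (-5)² = 0, trace = 10.
det = 0 so one eigenvalue is zero; the form is semidefinite with the sign of the trace.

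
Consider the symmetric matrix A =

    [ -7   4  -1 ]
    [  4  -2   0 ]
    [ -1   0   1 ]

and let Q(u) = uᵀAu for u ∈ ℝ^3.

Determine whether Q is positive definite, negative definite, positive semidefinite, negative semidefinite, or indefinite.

indefinite

Applying the same elementary operations to the rows and columns of A produces a congruent diagonal matrix with entries -7, 2/7, 0.
So there are 1 positive, 1 negative, 1 zero pivots.
Hence Q is indefinite.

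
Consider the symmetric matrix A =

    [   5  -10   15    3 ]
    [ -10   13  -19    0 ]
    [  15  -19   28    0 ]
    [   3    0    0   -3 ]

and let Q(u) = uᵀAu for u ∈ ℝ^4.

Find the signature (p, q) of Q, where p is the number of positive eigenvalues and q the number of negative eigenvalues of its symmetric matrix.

(2, 2)

An LDLᵀ factorisation of A has diagonal entries 5, -7, 2/7, -3/10.
Counting signs: 2 positive, 2 negative.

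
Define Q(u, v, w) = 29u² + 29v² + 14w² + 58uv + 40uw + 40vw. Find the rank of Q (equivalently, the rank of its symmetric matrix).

2

The symmetric matrix is A = [[29, 29, 20], [29, 29, 20], [20, 20, 14]].
Applying the same elementary operations to the rows and columns of A produces a congruent diagonal matrix with entries 29, 0, 6/29.
So there are 2 positive, 1 zero pivots.
The rank is the number of nonzero pivots: 2.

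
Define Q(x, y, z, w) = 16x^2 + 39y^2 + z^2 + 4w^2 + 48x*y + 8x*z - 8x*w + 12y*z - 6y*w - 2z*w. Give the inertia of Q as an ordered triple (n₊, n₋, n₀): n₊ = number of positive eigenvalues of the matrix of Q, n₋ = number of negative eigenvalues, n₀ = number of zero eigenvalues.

(2, 0, 2)

The symmetric matrix is A = [[16, 24, 4, -4], [24, 39, 6, -3], [4, 6, 1, -1], [-4, -3, -1, 4]].
Applying the same elementary operations to the rows and columns of A produces a congruent diagonal matrix with entries 16, 3, 0, 0.
Counting signs: 2 positive, 2 zero.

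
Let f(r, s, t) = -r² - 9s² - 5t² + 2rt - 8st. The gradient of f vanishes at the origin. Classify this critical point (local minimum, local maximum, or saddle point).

The Hessian at the origin is H = [[-2, 0, 2], [0, -18, -8], [2, -8, -10]].
Symmetric row and column elimination reduces H to a congruent diagonal form with pivots -2, -18, -40/9.
So there are 3 negative pivots.
H is negative definite, so the origin is a strict local maximum.

local maximum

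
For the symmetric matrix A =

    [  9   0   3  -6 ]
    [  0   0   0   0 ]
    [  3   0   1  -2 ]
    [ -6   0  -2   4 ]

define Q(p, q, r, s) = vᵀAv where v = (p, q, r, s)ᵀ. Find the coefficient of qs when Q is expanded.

0

The coefficient of qs is A[2,4] + A[4,2] = 2·0 = 0.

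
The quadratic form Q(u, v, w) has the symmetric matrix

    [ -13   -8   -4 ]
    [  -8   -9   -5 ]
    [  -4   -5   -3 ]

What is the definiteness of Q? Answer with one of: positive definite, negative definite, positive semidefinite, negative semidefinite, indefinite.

Row-reducing A symmetrically gives the diagonal entries -13, -53/13, -10/53.
That gives 3 negative pivots.
Hence Q is negative definite.

negative definite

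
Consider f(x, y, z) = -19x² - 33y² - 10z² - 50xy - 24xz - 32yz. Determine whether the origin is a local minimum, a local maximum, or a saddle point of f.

The Hessian at the origin is H = [[-38, -50, -24], [-50, -66, -32], [-24, -32, -20]].
Row-reducing H symmetrically gives the diagonal entries -38, -4/19, -4.
That gives 3 negative pivots.
H is negative definite, so the origin is a strict local maximum.

local maximum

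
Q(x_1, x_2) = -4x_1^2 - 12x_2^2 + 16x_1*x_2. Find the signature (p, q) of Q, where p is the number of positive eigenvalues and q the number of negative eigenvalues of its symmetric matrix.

The associated matrix is A = [[-4, 8], [8, -12]].
Applying the same elementary operations to the rows and columns of A produces a congruent diagonal matrix with entries -4, 4.
Counting signs: 1 positive, 1 negative.

(1, 1)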